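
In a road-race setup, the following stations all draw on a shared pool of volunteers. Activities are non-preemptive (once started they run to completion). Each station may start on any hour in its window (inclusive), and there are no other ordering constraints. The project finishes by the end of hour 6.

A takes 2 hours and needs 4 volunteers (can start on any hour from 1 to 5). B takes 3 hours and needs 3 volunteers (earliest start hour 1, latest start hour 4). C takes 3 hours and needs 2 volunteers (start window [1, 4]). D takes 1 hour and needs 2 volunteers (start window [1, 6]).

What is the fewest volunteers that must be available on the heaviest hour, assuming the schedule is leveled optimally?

Early-start (A@1, B@1, C@1, D@1) gives peak 11: h1:11  h2:9  h3:5  h4:0  h5:0  h6:0.
Shift B→3, C→3, D→6.
Schedule A@1, B@3, C@3, D@6: h1:4  h2:4  h3:5  h4:5  h5:5  h6:2 — peak 5.
Total volunteer-hours = 25 over 6 hours ⇒ peak ≥ ⌈25/6⌉ = 5, so 5 is optimal.

5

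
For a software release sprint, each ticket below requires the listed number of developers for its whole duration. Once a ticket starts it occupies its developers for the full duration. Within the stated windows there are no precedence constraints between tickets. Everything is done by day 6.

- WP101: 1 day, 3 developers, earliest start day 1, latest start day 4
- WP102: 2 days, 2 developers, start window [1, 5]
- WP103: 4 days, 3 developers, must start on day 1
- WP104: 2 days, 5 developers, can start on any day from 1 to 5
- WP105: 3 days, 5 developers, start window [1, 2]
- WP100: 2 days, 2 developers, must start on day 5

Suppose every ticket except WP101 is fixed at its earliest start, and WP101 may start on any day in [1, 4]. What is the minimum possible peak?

15

WP101@1: d1:18  d2:15  d3:8  d4:3  d5:2  d6:2 → peak 18
WP101@2: d1:15  d2:18  d3:8  d4:3  d5:2  d6:2 → peak 18
WP101@3: d1:15  d2:15  d3:11  d4:3  d5:2  d6:2 → peak 15
WP101@4: d1:15  d2:15  d3:8  d4:6  d5:2  d6:2 → peak 15
Best is WP101@3, peak 15.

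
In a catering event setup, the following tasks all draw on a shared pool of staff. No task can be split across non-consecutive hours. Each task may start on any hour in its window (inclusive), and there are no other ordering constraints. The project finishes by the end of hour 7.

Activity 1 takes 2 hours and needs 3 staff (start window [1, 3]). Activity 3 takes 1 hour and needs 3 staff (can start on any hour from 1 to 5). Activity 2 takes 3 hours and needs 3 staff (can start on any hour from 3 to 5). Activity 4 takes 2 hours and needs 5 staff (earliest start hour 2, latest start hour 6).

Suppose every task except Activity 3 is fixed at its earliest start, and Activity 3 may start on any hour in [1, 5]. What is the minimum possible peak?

8

Activity 3@1: h1:6  h2:8  h3:8  h4:3  h5:3  h6:0  h7:0 → peak 8
Activity 3@2: h1:3  h2:11  h3:8  h4:3  h5:3  h6:0  h7:0 → peak 11
Activity 3@3: h1:3  h2:8  h3:11  h4:3  h5:3  h6:0  h7:0 → peak 11
Activity 3@4: h1:3  h2:8  h3:8  h4:6  h5:3  h6:0  h7:0 → peak 8
Activity 3@5: h1:3  h2:8  h3:8  h4:3  h5:6  h6:0  h7:0 → peak 8
Best is Activity 3@1, peak 8.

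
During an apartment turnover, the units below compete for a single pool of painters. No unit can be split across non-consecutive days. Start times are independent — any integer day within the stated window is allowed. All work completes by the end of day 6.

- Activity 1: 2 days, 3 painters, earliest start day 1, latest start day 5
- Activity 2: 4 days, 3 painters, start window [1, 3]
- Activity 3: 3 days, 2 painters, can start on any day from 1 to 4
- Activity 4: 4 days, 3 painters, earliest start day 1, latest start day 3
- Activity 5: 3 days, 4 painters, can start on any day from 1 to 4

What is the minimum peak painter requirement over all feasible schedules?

10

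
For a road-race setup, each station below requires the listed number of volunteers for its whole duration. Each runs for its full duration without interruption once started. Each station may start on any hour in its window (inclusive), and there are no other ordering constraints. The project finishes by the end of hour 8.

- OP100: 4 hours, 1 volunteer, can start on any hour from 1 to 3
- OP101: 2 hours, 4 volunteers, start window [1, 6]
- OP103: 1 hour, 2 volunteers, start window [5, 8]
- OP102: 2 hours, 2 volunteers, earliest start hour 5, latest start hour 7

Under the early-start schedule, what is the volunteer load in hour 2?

At early start, hour 2 has: OP100, OP101.
Demand: 1 + 4 = 5.

5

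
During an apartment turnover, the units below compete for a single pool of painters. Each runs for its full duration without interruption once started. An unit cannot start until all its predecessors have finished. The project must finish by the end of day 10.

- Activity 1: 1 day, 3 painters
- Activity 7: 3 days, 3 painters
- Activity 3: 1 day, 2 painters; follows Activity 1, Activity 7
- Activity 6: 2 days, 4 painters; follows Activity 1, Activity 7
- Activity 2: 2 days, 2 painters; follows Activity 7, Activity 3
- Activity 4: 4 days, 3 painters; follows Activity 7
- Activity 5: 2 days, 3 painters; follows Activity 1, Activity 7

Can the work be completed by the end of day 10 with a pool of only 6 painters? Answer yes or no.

Schedule Activity 1@1, Activity 7@1, Activity 3@4, Activity 6@4, Activity 2@5, Activity 4@6, Activity 5@7: d1:6  d2:3  d3:3  d4:6  d5:6  d6:5  d7:6  d8:6  d9:3  d10:0 — peak 6 ≤ 6.

yes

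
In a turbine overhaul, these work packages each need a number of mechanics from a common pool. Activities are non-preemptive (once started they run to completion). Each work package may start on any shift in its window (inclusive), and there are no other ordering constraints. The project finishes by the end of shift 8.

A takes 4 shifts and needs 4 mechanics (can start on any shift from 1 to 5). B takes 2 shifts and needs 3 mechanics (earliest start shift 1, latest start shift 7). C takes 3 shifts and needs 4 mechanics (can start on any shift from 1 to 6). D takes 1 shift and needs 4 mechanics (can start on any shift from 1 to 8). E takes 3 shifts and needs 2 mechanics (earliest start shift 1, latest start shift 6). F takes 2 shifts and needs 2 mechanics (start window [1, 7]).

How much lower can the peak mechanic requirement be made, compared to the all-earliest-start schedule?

Early-start peak: s1:19  s2:15  s3:10  s4:4  s5:0  s6:0  s7:0  s8:0 ⇒ 19.
Leveled (A@1, B@1, C@5, D@8, E@3, F@6): s1:7  s2:7  s3:6  s4:6  s5:6  s6:6  s7:6  s8:4 ⇒ 7.
Reduction 19 − 7 = 12.

12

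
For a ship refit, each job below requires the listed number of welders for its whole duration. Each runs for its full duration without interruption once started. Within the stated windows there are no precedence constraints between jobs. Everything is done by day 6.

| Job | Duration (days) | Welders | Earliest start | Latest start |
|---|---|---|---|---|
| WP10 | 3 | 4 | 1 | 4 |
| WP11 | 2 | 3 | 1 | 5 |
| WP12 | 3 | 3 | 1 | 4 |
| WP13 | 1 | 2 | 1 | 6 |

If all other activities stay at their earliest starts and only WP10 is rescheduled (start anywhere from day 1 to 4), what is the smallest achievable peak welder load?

8

WP10@1: d1:12  d2:10  d3:7  d4:0  d5:0  d6:0 → peak 12
WP10@2: d1:8  d2:10  d3:7  d4:4  d5:0  d6:0 → peak 10
WP10@3: d1:8  d2:6  d3:7  d4:4  d5:4  d6:0 → peak 8
WP10@4: d1:8  d2:6  d3:3  d4:4  d5:4  d6:4 → peak 8
Best is WP10@3, peak 8.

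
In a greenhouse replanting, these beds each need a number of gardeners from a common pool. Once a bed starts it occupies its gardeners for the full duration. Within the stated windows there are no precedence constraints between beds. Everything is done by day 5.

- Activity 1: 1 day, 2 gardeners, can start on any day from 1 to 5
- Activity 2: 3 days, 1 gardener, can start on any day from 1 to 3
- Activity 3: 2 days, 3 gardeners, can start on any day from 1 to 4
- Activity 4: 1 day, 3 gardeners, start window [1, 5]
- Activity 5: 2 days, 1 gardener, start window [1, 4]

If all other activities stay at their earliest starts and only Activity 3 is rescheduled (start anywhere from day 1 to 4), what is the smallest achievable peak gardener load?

Activity 3@1: d1:10  d2:5  d3:1  d4:0  d5:0 → peak 10
Activity 3@2: d1:7  d2:5  d3:4  d4:0  d5:0 → peak 7
Activity 3@3: d1:7  d2:2  d3:4  d4:3  d5:0 → peak 7
Activity 3@4: d1:7  d2:2  d3:1  d4:3  d5:3 → peak 7
Best is Activity 3@2, peak 7.

7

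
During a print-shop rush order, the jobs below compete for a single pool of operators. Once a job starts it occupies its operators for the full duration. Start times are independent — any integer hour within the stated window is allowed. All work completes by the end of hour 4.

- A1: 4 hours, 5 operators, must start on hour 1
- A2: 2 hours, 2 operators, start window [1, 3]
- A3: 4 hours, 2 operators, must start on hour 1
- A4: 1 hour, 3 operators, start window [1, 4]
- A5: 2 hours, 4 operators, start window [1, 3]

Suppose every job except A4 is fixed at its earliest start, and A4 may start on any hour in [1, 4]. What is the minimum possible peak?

13

A4@1: h1:16  h2:13  h3:7  h4:7 → peak 16
A4@2: h1:13  h2:16  h3:7  h4:7 → peak 16
A4@3: h1:13  h2:13  h3:10  h4:7 → peak 13
A4@4: h1:13  h2:13  h3:7  h4:10 → peak 13
Best is A4@3, peak 13.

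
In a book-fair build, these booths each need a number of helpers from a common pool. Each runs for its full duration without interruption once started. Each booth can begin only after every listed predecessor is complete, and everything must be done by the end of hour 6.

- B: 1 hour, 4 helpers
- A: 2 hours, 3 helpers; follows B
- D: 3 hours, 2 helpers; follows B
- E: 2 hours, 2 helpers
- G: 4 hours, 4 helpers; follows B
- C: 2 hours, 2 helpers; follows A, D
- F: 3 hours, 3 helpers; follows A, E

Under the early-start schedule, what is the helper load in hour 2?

11

At early start, hour 2 has: A, D, E, G.
Demand: 3 + 2 + 2 + 4 = 11.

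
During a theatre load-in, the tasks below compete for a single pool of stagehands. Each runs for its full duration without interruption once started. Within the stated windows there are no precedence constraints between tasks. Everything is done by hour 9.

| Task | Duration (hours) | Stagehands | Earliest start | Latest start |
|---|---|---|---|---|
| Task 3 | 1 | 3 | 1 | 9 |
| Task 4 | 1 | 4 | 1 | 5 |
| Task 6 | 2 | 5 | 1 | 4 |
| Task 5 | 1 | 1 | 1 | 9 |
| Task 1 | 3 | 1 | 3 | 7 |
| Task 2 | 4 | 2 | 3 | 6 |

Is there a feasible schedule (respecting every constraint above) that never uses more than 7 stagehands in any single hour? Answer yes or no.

yes

Schedule Task 3@1, Task 4@2, Task 6@3, Task 5@1, Task 1@5, Task 2@5: h1:4  h2:4  h3:5  h4:5  h5:3  h6:3  h7:3  h8:2  h9:0 — peak 5 ≤ 7.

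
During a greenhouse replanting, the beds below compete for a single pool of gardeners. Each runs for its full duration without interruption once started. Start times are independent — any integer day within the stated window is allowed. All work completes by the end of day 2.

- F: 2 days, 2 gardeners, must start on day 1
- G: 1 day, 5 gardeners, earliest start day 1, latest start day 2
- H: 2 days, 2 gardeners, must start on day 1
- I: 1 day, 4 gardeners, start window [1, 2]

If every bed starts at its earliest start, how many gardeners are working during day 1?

13

At early start, day 1 has: F, G, H, I.
Demand: 2 + 5 + 2 + 4 = 13.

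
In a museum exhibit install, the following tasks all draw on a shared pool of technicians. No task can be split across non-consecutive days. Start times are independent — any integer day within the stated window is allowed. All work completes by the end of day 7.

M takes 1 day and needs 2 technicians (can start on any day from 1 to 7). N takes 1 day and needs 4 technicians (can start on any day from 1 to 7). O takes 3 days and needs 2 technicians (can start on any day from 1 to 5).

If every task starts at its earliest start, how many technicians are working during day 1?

8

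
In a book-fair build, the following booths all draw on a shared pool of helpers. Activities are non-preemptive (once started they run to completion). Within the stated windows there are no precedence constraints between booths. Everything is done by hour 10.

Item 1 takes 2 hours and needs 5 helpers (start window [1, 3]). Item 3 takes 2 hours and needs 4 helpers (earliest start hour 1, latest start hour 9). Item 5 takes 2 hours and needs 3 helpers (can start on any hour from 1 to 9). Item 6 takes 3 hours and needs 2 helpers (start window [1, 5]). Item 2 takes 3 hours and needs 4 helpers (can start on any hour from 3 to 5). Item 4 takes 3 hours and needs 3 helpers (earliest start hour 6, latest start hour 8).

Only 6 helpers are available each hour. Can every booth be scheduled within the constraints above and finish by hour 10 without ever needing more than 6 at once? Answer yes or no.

Schedule Item 1@1, Item 3@3, Item 5@8, Item 6@3, Item 2@5, Item 4@8: h1:5  h2:5  h3:6  h4:6  h5:6  h6:4  h7:4  h8:6  h9:6  h10:3 — peak 6 ≤ 6.

yes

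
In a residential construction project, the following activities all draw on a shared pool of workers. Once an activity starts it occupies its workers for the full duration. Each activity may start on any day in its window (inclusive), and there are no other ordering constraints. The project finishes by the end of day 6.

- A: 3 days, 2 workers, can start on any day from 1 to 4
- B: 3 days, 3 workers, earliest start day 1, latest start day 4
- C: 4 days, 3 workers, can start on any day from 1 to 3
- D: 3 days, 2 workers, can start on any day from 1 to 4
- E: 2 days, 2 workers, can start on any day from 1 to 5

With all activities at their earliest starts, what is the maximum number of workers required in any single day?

Early-start schedule: A@1, B@1, C@1, D@1, E@1.
Load per day: day 1: 12, day 2: 12, day 3: 10, day 4: 3, day 5: 0, day 6: 0.
Peak is 12.

12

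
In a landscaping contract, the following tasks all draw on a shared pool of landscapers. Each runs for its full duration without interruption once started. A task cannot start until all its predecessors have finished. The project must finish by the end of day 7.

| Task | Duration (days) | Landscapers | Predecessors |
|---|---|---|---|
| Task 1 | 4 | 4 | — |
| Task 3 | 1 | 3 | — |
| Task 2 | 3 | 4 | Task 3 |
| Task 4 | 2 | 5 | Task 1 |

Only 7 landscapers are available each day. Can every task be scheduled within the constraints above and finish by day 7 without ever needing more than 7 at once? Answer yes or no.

The minimum achievable peak is 8; 7 < 8, so no feasible schedule stays within the cap.

no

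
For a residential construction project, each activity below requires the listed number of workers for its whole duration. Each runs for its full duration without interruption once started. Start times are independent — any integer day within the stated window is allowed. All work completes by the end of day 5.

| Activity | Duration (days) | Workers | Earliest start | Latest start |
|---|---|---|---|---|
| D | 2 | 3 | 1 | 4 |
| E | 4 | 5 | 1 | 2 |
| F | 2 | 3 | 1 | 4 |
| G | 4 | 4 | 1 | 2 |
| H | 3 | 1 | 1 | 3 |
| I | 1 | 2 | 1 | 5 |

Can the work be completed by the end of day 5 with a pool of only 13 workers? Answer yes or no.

yes

Schedule D@1, E@1, F@3, G@1, H@1, I@5: d1:13  d2:13  d3:13  d4:12  d5:2 — peak 13 ≤ 13.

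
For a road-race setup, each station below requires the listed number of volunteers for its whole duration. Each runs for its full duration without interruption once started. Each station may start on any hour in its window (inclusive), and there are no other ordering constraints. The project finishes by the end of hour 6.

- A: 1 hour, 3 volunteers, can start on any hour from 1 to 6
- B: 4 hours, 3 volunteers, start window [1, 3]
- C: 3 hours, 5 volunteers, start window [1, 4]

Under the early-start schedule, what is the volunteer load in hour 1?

11

At early start, hour 1 has: A, B, C.
Demand: 3 + 3 + 5 = 11.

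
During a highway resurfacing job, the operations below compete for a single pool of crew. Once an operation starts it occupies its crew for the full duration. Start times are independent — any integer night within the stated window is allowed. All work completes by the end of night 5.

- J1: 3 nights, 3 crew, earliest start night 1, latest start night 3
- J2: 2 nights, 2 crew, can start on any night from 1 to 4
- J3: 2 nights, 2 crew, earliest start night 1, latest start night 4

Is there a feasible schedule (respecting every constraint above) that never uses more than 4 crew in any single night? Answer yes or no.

Schedule J1@1, J2@4, J3@4: n1:3  n2:3  n3:3  n4:4  n5:4 — peak 4 ≤ 4.

yes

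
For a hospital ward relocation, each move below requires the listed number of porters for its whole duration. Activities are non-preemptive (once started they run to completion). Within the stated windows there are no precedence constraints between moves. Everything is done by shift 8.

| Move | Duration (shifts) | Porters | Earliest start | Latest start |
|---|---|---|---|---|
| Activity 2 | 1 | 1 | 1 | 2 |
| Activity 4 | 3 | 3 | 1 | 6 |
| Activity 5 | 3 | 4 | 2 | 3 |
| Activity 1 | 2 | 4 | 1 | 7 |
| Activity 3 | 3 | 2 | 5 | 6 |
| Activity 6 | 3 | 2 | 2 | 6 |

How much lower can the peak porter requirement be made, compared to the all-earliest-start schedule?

Early-start peak: s1:8  s2:13  s3:9  s4:6  s5:2  s6:2  s7:2  s8:0 ⇒ 13.
Leveled (Activity 2@1, Activity 4@6, Activity 5@3, Activity 1@1, Activity 3@5, Activity 6@2): s1:5  s2:6  s3:6  s4:6  s5:6  s6:5  s7:5  s8:3 ⇒ 6.
Reduction 13 − 6 = 7.

7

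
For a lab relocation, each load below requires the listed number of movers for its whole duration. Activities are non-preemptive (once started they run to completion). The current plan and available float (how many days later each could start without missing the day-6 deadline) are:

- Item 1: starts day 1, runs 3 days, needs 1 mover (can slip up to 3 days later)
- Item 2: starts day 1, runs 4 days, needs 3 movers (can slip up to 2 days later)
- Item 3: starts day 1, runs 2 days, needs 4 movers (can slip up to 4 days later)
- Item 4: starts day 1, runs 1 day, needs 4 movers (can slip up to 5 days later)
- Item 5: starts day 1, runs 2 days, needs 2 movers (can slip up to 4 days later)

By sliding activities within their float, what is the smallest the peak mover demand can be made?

7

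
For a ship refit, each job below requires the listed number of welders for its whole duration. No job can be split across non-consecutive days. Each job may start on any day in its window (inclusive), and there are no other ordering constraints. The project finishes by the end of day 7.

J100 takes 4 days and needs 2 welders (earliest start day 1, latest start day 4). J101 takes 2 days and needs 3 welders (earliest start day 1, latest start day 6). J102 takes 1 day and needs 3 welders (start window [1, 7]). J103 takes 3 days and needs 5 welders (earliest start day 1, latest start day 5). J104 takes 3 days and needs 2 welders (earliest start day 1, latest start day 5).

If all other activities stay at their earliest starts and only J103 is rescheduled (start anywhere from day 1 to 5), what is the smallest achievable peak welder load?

10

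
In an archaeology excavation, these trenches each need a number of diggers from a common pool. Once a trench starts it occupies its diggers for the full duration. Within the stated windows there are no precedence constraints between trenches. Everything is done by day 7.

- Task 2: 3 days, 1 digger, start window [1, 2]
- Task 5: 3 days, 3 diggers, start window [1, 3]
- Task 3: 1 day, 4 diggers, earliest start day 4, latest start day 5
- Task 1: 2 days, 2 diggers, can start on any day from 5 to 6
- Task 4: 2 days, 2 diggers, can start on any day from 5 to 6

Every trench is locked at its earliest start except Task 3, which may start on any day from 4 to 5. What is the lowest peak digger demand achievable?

Task 3@4: d1:4  d2:4  d3:4  d4:4  d5:4  d6:4  d7:0 → peak 4
Task 3@5: d1:4  d2:4  d3:4  d4:0  d5:8  d6:4  d7:0 → peak 8
Best is Task 3@4, peak 4.

4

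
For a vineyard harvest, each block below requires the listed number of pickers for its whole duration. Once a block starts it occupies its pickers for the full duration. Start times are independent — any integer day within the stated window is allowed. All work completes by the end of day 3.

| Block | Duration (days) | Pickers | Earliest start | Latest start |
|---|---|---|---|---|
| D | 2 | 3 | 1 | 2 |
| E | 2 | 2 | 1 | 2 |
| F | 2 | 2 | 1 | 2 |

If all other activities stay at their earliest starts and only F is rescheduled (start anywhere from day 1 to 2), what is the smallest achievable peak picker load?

F@1: d1:7  d2:7  d3:0 → peak 7
F@2: d1:5  d2:7  d3:2 → peak 7
Best is F@1, peak 7.

7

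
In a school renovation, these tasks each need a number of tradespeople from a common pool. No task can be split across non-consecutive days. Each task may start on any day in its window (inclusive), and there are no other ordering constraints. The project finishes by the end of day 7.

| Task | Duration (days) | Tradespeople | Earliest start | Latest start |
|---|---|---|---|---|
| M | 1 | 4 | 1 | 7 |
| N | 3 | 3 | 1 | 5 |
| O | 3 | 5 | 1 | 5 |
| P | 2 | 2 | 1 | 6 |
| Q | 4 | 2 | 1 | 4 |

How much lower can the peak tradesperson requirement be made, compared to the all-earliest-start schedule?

Early-start peak: d1:16  d2:12  d3:10  d4:2  d5:0  d6:0  d7:0 ⇒ 16.
Leveled (M@1, N@1, O@4, P@2, Q@2): d1:7  d2:7  d3:7  d4:7  d5:7  d6:5  d7:0 ⇒ 7.
Reduction 16 − 7 = 9.

9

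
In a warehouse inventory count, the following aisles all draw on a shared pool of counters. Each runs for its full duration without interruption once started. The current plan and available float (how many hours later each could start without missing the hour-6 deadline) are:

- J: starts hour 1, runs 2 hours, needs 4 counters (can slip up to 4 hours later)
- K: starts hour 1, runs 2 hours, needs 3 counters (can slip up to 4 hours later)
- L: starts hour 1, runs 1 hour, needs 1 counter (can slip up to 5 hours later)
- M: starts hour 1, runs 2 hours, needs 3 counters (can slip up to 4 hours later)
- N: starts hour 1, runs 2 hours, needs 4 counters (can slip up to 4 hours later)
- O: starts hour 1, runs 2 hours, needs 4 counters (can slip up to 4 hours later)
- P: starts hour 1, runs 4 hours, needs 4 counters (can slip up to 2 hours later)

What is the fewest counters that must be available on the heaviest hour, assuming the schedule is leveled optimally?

10

Early-start (J@1, K@1, L@1, M@1, N@1, O@1, P@1) gives peak 23: h1:23  h2:22  h3:4  h4:4  h5:0  h6:0.
Shift L→3, N→3, O→5, P→3.
Schedule J@1, K@1, L@3, M@1, N@3, O@5, P@3: h1:10  h2:10  h3:9  h4:8  h5:8  h6:8 — peak 10.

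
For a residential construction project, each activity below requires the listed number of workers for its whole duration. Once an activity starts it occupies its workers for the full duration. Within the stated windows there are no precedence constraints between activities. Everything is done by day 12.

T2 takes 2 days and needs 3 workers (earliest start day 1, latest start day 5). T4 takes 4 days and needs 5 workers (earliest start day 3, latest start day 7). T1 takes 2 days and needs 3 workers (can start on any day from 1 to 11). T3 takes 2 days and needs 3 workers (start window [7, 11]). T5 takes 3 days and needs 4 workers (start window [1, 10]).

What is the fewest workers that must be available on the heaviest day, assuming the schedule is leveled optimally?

6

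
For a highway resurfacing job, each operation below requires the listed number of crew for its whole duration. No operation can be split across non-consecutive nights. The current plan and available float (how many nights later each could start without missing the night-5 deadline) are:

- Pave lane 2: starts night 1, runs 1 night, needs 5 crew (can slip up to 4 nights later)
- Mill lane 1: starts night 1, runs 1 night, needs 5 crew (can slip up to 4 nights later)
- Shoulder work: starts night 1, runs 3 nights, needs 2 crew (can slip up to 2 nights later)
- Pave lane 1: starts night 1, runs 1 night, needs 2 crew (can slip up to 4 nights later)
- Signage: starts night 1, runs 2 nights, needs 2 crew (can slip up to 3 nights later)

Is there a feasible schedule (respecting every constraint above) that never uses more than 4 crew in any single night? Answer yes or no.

Total crew member-nights = 22; over 5 nights the average is 22/5 > 4, so some night must exceed 4.

no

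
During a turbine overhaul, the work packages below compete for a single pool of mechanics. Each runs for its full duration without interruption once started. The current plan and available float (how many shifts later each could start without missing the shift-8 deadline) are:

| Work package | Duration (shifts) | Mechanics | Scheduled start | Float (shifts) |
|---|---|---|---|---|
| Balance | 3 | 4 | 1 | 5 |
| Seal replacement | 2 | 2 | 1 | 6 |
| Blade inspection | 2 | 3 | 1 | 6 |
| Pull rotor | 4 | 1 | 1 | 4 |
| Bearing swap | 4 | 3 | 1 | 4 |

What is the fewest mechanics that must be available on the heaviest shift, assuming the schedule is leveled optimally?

Early-start (Balance@1, Seal replacement@1, Blade inspection@1, Pull rotor@1, Bearing swap@1) gives peak 13: s1:13  s2:13  s3:8  s4:4  s5:0  s6:0  s7:0  s8:0.
Shift Blade inspection→7, Pull rotor→3, Bearing swap→4.
Schedule Balance@1, Seal replacement@1, Blade inspection@7, Pull rotor@3, Bearing swap@4: s1:6  s2:6  s3:5  s4:4  s5:4  s6:4  s7:6  s8:3 — peak 6.

6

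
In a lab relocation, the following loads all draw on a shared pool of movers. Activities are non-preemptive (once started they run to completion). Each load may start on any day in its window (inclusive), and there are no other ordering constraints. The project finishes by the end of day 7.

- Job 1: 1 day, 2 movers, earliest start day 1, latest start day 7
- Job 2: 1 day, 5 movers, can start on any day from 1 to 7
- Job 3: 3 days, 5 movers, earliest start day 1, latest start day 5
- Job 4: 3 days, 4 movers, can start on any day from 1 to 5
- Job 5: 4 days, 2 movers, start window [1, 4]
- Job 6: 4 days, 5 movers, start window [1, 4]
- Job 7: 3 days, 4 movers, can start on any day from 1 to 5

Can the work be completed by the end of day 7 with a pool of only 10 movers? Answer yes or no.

Total mover-days = 74; over 7 days the average is 74/7 > 10, so some day must exceed 10.

no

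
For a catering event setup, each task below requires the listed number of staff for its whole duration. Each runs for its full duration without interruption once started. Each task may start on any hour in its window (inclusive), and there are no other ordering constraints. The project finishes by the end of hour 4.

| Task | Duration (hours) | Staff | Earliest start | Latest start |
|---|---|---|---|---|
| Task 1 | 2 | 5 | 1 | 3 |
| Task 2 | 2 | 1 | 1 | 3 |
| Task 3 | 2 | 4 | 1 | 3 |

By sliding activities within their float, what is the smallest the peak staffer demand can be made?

5

Early-start (Task 1@1, Task 2@1, Task 3@1) gives peak 10: h1:10  h2:10  h3:0  h4:0.
Shift Task 2→3, Task 3→3.
Schedule Task 1@1, Task 2@3, Task 3@3: h1:5  h2:5  h3:5  h4:5 — peak 5.
Total staffer-hours = 20 over 4 hours ⇒ peak ≥ ⌈20/4⌉ = 5, so 5 is optimal.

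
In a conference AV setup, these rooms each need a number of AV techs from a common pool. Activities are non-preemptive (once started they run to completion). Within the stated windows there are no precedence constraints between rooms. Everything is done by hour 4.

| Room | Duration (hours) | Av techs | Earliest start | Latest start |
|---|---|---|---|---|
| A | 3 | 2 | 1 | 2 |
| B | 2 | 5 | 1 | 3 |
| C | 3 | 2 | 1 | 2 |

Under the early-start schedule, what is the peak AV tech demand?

9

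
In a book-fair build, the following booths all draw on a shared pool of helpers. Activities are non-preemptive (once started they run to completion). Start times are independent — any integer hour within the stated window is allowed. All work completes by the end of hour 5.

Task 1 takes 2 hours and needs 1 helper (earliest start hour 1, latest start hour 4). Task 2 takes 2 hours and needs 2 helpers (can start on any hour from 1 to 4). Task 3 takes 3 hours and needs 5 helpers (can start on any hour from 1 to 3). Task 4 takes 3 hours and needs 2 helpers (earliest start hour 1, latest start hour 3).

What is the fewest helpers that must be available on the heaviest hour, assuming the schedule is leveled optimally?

Early-start (Task 1@1, Task 2@1, Task 3@1, Task 4@1) gives peak 10: h1:10  h2:10  h3:7  h4:0  h5:0.
Shift Task 3→3.
Schedule Task 1@1, Task 2@1, Task 3@3, Task 4@1: h1:5  h2:5  h3:7  h4:5  h5:5 — peak 7.

7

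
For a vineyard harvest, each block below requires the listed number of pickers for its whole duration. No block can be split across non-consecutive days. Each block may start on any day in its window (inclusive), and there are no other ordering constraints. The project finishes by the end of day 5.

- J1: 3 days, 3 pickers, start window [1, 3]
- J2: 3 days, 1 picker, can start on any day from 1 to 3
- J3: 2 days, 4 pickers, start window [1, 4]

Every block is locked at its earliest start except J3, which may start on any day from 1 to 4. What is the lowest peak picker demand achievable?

J3@1: d1:8  d2:8  d3:4  d4:0  d5:0 → peak 8
J3@2: d1:4  d2:8  d3:8  d4:0  d5:0 → peak 8
J3@3: d1:4  d2:4  d3:8  d4:4  d5:0 → peak 8
J3@4: d1:4  d2:4  d3:4  d4:4  d5:4 → peak 4
Best is J3@4, peak 4.

4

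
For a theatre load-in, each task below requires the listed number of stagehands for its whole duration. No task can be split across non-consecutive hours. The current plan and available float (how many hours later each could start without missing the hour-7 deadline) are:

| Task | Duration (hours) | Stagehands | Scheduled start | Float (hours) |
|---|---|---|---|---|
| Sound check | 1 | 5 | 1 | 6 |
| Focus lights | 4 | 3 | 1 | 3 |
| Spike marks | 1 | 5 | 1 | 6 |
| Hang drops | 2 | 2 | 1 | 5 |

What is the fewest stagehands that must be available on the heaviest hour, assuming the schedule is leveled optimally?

5

Early-start (Sound check@1, Focus lights@1, Spike marks@1, Hang drops@1) gives peak 15: h1:15  h2:5  h3:3  h4:3  h5:0  h6:0  h7:0.
Shift Focus lights→2, Spike marks→6, Hang drops→2.
Schedule Sound check@1, Focus lights@2, Spike marks@6, Hang drops@2: h1:5  h2:5  h3:5  h4:3  h5:3  h6:5  h7:0 — peak 5.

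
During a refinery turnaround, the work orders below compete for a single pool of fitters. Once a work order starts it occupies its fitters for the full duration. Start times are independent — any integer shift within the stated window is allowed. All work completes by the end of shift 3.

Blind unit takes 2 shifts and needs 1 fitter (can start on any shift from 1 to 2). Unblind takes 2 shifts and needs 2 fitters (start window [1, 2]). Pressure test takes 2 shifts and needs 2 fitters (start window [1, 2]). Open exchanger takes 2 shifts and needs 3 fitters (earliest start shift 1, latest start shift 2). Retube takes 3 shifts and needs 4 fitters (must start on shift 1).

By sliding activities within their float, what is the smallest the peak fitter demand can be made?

12

Schedule Blind unit@1, Unblind@1, Pressure test@1, Open exchanger@1, Retube@1: s1:12  s2:12  s3:4 — peak 12.
No arrangement of the 16 feasible schedules does better.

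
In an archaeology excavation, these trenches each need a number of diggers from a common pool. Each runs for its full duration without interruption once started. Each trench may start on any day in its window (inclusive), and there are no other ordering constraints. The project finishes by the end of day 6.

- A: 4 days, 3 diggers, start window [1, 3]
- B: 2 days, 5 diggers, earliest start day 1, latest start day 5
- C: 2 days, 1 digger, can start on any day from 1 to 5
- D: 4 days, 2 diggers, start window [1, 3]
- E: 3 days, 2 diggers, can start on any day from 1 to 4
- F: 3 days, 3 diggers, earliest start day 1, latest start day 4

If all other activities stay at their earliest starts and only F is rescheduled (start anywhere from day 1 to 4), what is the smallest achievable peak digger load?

F@1: d1:16  d2:16  d3:10  d4:5  d5:0  d6:0 → peak 16
F@2: d1:13  d2:16  d3:10  d4:8  d5:0  d6:0 → peak 16
F@3: d1:13  d2:13  d3:10  d4:8  d5:3  d6:0 → peak 13
F@4: d1:13  d2:13  d3:7  d4:8  d5:3  d6:3 → peak 13
Best is F@3, peak 13.

13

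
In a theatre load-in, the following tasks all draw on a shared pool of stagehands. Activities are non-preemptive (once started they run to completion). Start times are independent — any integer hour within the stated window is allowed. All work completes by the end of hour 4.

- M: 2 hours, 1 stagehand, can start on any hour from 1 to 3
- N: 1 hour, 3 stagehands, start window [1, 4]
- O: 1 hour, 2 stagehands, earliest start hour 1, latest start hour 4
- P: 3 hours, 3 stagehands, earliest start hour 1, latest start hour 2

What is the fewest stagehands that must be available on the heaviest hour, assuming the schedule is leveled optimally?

5

Early-start (M@1, N@1, O@1, P@1) gives peak 9: h1:9  h2:4  h3:3  h4:0.
Shift O→3, P→2.
Schedule M@1, N@1, O@3, P@2: h1:4  h2:4  h3:5  h4:3 — peak 5.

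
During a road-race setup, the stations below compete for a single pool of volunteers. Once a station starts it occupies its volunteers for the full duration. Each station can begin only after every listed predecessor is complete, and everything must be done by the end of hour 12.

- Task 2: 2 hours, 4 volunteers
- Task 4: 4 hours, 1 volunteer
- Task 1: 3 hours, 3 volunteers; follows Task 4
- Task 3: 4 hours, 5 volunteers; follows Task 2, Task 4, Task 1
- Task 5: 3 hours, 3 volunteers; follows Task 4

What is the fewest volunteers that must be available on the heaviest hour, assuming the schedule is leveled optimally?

6

Schedule Task 2@1, Task 4@1, Task 1@5, Task 3@8, Task 5@5: h1:5  h2:5  h3:1  h4:1  h5:6  h6:6  h7:6  h8:5  h9:5  h10:5  h11:5  h12:0 — peak 6.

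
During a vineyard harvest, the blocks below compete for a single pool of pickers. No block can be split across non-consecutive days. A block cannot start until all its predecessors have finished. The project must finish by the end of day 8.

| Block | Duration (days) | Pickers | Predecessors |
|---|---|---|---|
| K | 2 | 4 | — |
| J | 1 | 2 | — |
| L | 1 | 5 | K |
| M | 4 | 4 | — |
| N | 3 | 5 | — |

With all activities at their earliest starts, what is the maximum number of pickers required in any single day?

15

Early-start schedule: K@1, J@1, L@3, M@1, N@1.
Load per day: day 1: 15, day 2: 13, day 3: 14, day 4: 4, day 5: 0, day 6: 0, day 7: 0, day 8: 0.
Peak is 15.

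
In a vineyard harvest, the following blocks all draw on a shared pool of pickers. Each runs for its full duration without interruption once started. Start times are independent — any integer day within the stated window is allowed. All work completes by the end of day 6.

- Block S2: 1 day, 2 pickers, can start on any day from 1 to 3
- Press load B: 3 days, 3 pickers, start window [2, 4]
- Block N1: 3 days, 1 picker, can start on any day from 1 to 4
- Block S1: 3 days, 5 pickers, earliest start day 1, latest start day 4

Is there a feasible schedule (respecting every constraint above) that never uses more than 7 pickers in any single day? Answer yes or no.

yes

Schedule Block S2@1, Press load B@4, Block N1@2, Block S1@1: d1:7  d2:6  d3:6  d4:4  d5:3  d6:3 — peak 7 ≤ 7.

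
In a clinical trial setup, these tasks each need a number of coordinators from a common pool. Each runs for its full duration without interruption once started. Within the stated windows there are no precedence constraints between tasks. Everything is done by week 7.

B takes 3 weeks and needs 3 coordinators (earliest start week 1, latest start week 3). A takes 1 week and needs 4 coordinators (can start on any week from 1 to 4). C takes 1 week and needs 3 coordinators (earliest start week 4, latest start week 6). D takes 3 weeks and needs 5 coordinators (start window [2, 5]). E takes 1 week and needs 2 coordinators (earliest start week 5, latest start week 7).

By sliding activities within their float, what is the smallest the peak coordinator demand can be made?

7

Early-start (B@1, A@1, C@4, D@2, E@5) gives peak 8: w1:7  w2:8  w3:8  w4:8  w5:2  w6:0  w7:0.
Shift D→5.
Schedule B@1, A@1, C@4, D@5, E@5: w1:7  w2:3  w3:3  w4:3  w5:7  w6:5  w7:5 — peak 7.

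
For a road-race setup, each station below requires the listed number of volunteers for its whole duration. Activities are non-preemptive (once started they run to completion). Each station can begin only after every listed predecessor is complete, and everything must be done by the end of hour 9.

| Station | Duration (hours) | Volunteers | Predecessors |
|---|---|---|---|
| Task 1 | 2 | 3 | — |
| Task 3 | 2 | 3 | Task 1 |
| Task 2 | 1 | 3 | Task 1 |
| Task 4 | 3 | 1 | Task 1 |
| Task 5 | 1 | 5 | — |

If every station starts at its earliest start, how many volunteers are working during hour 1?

8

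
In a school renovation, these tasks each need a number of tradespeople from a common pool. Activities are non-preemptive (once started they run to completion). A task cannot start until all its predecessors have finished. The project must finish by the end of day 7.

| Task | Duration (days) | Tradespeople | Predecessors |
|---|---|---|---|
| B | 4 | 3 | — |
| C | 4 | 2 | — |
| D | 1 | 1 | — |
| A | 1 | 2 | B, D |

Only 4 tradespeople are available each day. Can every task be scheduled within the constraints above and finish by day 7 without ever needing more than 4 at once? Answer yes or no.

The minimum achievable peak is 5; 4 < 5, so no feasible schedule stays within the cap.

no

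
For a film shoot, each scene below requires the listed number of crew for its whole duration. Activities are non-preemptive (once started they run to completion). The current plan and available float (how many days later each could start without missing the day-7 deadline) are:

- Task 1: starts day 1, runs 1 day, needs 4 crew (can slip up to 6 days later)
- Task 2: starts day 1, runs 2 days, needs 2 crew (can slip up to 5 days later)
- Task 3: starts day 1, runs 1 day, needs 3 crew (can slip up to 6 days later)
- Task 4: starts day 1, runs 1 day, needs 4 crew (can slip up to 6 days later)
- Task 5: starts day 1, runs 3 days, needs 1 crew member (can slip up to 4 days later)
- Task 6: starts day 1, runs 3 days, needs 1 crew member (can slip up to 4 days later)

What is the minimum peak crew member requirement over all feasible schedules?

4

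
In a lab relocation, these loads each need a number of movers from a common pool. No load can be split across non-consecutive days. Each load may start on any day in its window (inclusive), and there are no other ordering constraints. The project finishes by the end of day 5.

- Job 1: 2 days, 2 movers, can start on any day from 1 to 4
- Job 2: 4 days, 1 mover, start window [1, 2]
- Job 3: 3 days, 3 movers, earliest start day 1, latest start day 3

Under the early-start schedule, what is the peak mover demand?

Early-start schedule: Job 1@1, Job 2@1, Job 3@1.
Load per day: day 1: 6, day 2: 6, day 3: 4, day 4: 1, day 5: 0.
Peak is 6.

6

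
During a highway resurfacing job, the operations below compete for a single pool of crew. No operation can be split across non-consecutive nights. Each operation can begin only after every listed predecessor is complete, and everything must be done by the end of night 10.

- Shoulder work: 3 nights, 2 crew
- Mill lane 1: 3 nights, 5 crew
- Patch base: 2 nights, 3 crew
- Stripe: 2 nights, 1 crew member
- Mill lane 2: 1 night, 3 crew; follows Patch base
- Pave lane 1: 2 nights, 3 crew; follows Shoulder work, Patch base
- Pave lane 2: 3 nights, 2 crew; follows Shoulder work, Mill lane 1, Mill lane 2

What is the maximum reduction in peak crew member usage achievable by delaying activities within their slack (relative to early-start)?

6

Early-start peak: n1:11  n2:11  n3:10  n4:5  n5:5  n6:2  n7:0  n8:0  n9:0  n10:0 ⇒ 11.
Leveled (Shoulder work@1, Mill lane 1@4, Patch base@1, Stripe@7, Mill lane 2@3, Pave lane 1@9, Pave lane 2@7): n1:5  n2:5  n3:5  n4:5  n5:5  n6:5  n7:3  n8:3  n9:5  n10:3 ⇒ 5.
Reduction 11 − 5 = 6.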